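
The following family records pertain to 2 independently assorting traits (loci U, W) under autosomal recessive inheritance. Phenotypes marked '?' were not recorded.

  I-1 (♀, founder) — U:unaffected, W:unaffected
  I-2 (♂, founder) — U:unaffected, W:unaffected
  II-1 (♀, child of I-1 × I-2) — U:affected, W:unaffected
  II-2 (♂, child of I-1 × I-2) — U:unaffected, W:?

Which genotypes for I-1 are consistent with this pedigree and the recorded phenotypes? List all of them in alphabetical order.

U/I-1 un ·: Uu
U/I-2 un ·: Uu
U/II-1 aff I-1×I-2: uu
U/II-2 un I-1×I-2: UU|Uu
⇒ U over [I-1,I-2,II-1,II-2]: 2 consistent
W/I-1 un ·: WW|Ww
W/I-2 un ·: WW|Ww
W/II-1 un I-1×I-2: WW|Ww
W/II-2 ? I-1×I-2: WW|Ww|ww
⇒ W over [I-1,I-2,II-1,II-2]: 15 consistent

I-1 ∈ {Uu WW, Uu Ww}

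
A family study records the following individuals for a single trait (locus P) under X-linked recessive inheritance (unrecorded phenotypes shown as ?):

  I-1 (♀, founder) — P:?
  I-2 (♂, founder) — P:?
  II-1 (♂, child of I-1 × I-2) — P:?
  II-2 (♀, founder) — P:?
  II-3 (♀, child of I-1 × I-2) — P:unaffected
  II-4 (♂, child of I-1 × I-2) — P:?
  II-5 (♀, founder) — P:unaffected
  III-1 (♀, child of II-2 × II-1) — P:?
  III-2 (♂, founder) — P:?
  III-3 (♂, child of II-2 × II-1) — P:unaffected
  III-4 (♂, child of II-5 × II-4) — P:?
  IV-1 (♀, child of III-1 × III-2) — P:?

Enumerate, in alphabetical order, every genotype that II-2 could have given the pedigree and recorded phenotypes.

P/I-1 ? ·: X^PX^P|X^PX^p|X^pX^p
P/I-2 ? ·: X^PY|X^pY
P/II-1 ? I-1×I-2: X^PY|X^pY
P/II-2 ? ·: X^PX^P|X^PX^p
P/II-3 un I-1×I-2: X^PX^P|X^PX^p
P/II-4 ? I-1×I-2: X^PY|X^pY
P/II-5 un ·: X^PX^P|X^PX^p
P/III-1 ? II-2×II-1: X^PX^P|X^PX^p|X^pX^p
P/III-2 ? ·: X^PY|X^pY
P/III-3 un II-2×II-1: X^PY
P/III-4 ? II-5×II-4: X^PY|X^pY
P/IV-1 ? III-1×III-2: X^PX^P|X^PX^p|X^pX^p
⇒ P over [I-1,I-2,II-1,II-2,II-3,II-4,II-5,III-1,III-2,III-3,III-4,IV-1]: 402 consistent

II-2 ∈ {X^PX^P, X^PX^p}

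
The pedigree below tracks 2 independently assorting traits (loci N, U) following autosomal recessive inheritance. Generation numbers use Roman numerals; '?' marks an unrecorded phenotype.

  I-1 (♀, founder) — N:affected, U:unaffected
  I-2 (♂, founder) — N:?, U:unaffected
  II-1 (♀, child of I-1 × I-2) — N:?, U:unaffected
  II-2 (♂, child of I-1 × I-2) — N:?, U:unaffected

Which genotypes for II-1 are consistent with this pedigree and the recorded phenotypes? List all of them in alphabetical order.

N/I-1 aff ·: nn
N/I-2 ? ·: NN|Nn|nn
N/II-1 ? I-1×I-2: Nn|nn
N/II-2 ? I-1×I-2: Nn|nn
⇒ N over [I-1,I-2,II-1,II-2]: 6 consistent
U/I-1 un ·: UU|Uu
U/I-2 un ·: UU|Uu
U/II-1 un I-1×I-2: UU|Uu
U/II-2 un I-1×I-2: UU|Uu
⇒ U over [I-1,I-2,II-1,II-2]: 13 consistent

II-1 ∈ {Nn UU, Nn Uu, nn UU, nn Uu}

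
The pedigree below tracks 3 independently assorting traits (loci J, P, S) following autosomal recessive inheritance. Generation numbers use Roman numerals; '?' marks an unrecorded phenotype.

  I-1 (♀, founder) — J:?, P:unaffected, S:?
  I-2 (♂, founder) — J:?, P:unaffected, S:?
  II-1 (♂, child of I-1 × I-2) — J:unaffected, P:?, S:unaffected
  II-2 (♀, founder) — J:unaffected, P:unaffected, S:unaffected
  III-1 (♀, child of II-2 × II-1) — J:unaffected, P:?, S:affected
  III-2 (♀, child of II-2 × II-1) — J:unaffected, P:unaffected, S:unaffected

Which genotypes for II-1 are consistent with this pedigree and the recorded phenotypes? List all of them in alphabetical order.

II-1 ∈ {JJ PP Ss, JJ Pp Ss, JJ pp Ss, Jj PP Ss, Jj Pp Ss, Jj pp Ss}

J/I-1 ? ·: JJ|Jj|jj
J/I-2 ? ·: JJ|Jj|jj
J/II-1 un I-1×I-2: JJ|Jj
J/II-2 un ·: JJ|Jj
J/III-1 un II-2×II-1: JJ|Jj
J/III-2 un II-2×II-1: JJ|Jj
⇒ J over [I-1,I-2,II-1,II-2,III-1,III-2]: 76 consistent
P/I-1 un ·: PP|Pp
P/I-2 un ·: PP|Pp
P/II-1 ? I-1×I-2: PP|Pp|pp
P/II-2 un ·: PP|Pp
P/III-1 ? II-2×II-1: PP|Pp|pp
P/III-2 un II-2×II-1: PP|Pp
⇒ P over [I-1,I-2,II-1,II-2,III-1,III-2]: 53 consistent
S/I-1 ? ·: SS|Ss|ss
S/I-2 ? ·: SS|Ss|ss
S/II-1 un I-1×I-2: Ss
S/II-2 un ·: Ss
S/III-1 aff II-2×II-1: ss
S/III-2 un II-2×II-1: SS|Ss
⇒ S over [I-1,I-2,II-1,II-2,III-1,III-2]: 14 consistent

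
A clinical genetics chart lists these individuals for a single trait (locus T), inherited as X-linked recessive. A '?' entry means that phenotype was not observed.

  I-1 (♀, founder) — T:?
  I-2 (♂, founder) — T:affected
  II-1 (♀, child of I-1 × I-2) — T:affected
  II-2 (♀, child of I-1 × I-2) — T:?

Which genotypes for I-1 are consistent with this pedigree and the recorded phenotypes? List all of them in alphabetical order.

I-1 ∈ {X^TX^t, X^tX^t}

T/I-1 ? ·: X^TX^t|X^tX^t
T/I-2 aff ·: X^tY
T/II-1 aff I-1×I-2: X^tX^t
T/II-2 ? I-1×I-2: X^TX^t|X^tX^t
⇒ T over [I-1,I-2,II-1,II-2]: 3 consistent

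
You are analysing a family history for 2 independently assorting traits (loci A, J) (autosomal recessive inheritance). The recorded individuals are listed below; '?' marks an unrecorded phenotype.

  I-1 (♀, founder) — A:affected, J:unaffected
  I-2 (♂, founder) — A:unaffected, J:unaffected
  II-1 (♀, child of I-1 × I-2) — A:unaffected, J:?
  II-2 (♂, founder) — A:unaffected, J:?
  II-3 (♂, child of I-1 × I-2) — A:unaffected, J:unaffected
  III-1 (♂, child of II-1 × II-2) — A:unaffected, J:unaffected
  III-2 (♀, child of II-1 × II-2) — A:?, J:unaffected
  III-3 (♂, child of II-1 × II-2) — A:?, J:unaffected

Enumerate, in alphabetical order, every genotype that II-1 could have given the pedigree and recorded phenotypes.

II-1 ∈ {Aa JJ, Aa Jj, Aa jj}

A/I-1 aff ·: aa
A/I-2 un ·: AA|Aa
A/II-1 un I-1×I-2: Aa
A/II-2 un ·: AA|Aa
A/II-3 un I-1×I-2: Aa
A/III-1 un II-1×II-2: AA|Aa
A/III-2 ? II-1×II-2: AA|Aa|aa
A/III-3 ? II-1×II-2: AA|Aa|aa
⇒ A over [I-1,I-2,II-1,II-2,II-3,III-1,III-2,III-3]: 52 consistent
J/I-1 un ·: JJ|Jj
J/I-2 un ·: JJ|Jj
J/II-1 ? I-1×I-2: JJ|Jj|jj
J/II-2 ? ·: JJ|Jj|jj
J/II-3 un I-1×I-2: JJ|Jj
J/III-1 un II-1×II-2: JJ|Jj
J/III-2 un II-1×II-2: JJ|Jj
J/III-3 un II-1×II-2: JJ|Jj
⇒ J over [I-1,I-2,II-1,II-2,II-3,III-1,III-2,III-3]: 176 consistent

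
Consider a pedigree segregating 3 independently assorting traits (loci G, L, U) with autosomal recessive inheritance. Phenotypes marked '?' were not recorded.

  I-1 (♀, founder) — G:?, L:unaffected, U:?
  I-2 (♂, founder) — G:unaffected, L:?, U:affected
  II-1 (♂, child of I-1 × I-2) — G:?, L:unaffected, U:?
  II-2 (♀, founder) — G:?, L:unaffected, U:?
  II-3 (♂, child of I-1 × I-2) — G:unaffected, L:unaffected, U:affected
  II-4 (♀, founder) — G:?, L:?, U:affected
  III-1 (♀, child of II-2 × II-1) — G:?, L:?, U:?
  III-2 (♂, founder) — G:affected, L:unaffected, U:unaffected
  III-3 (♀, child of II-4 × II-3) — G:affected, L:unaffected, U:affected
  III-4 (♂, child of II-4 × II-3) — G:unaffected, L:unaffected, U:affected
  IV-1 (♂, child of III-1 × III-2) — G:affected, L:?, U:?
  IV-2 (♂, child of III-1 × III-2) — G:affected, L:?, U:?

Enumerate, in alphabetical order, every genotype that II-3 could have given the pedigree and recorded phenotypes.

II-3 ∈ {Gg LL uu, Gg Ll uu}

G/I-1 ? ·: GG|Gg|gg
G/I-2 un ·: GG|Gg
G/II-1 ? I-1×I-2: GG|Gg|gg
G/II-2 ? ·: GG|Gg|gg
G/II-3 un I-1×I-2: Gg
G/II-4 ? ·: Gg|gg
G/III-1 ? II-2×II-1: Gg|gg
G/III-2 aff ·: gg
G/III-3 aff II-4×II-3: gg
G/III-4 un II-4×II-3: GG|Gg
G/IV-1 aff III-1×III-2: gg
G/IV-2 aff III-1×III-2: gg
⇒ G over [I-1,I-2,II-1,II-2,II-3,II-4,III-1,III-2,III-3,III-4,IV-1,IV-2]: 117 consistent
L/I-1 un ·: LL|Ll
L/I-2 ? ·: LL|Ll|ll
L/II-1 un I-1×I-2: LL|Ll
L/II-2 un ·: LL|Ll
L/II-3 un I-1×I-2: LL|Ll
L/II-4 ? ·: LL|Ll|ll
L/III-1 ? II-2×II-1: LL|Ll|ll
L/III-2 un ·: LL|Ll
L/III-3 un II-4×II-3: LL|Ll
L/III-4 un II-4×II-3: LL|Ll
L/IV-1 ? III-1×III-2: LL|Ll|ll
L/IV-2 ? III-1×III-2: LL|Ll|ll
⇒ L over [I-1,I-2,II-1,II-2,II-3,II-4,III-1,III-2,III-3,III-4,IV-1,IV-2]: 3756 consistent
U/I-1 ? ·: Uu|uu
U/I-2 aff ·: uu
U/II-1 ? I-1×I-2: Uu|uu
U/II-2 ? ·: UU|Uu|uu
U/II-3 aff I-1×I-2: uu
U/II-4 aff ·: uu
U/III-1 ? II-2×II-1: UU|Uu|uu
U/III-2 un ·: UU|Uu
U/III-3 aff II-4×II-3: uu
U/III-4 aff II-4×II-3: uu
U/IV-1 ? III-1×III-2: UU|Uu|uu
U/IV-2 ? III-1×III-2: UU|Uu|uu
⇒ U over [I-1,I-2,II-1,II-2,II-3,II-4,III-1,III-2,III-3,III-4,IV-1,IV-2]: 131 consistent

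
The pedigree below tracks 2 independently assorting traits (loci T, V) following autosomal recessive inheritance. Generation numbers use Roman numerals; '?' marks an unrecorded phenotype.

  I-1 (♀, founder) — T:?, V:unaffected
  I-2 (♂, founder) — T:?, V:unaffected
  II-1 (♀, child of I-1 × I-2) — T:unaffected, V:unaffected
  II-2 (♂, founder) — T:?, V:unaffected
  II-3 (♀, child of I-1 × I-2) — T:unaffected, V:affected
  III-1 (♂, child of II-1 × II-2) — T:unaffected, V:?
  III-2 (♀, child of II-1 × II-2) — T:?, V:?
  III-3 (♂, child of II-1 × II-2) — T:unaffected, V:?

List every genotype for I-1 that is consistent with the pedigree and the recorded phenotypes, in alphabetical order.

T/I-1 ? ·: TT|Tt|tt
T/I-2 ? ·: TT|Tt|tt
T/II-1 un I-1×I-2: TT|Tt
T/II-2 ? ·: TT|Tt|tt
T/II-3 un I-1×I-2: TT|Tt
T/III-1 un II-1×II-2: TT|Tt
T/III-2 ? II-1×II-2: TT|Tt|tt
T/III-3 un II-1×II-2: TT|Tt
⇒ T over [I-1,I-2,II-1,II-2,II-3,III-1,III-2,III-3]: 290 consistent
V/I-1 un ·: Vv
V/I-2 un ·: Vv
V/II-1 un I-1×I-2: VV|Vv
V/II-2 un ·: VV|Vv
V/II-3 aff I-1×I-2: vv
V/III-1 ? II-1×II-2: VV|Vv|vv
V/III-2 ? II-1×II-2: VV|Vv|vv
V/III-3 ? II-1×II-2: VV|Vv|vv
⇒ V over [I-1,I-2,II-1,II-2,II-3,III-1,III-2,III-3]: 44 consistent

I-1 ∈ {TT Vv, Tt Vv, tt Vv}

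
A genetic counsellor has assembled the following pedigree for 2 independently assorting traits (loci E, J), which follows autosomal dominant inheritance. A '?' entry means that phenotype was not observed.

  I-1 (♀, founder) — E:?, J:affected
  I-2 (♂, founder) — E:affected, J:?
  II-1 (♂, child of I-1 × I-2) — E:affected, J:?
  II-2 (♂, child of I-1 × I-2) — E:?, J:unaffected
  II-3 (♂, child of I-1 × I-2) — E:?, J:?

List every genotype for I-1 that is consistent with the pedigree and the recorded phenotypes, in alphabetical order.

I-1 ∈ {EE Jj, Ee Jj, ee Jj}

E/I-1 ? ·: ee|Ee|EE
E/I-2 aff ·: Ee|EE
E/II-1 aff I-1×I-2: Ee|EE
E/II-2 ? I-1×I-2: ee|Ee|EE
E/II-3 ? I-1×I-2: ee|Ee|EE
⇒ E over [I-1,I-2,II-1,II-2,II-3]: 40 consistent
J/I-1 aff ·: Jj
J/I-2 ? ·: jj|Jj
J/II-1 ? I-1×I-2: jj|Jj|JJ
J/II-2 un I-1×I-2: jj
J/II-3 ? I-1×I-2: jj|Jj|JJ
⇒ J over [I-1,I-2,II-1,II-2,II-3]: 13 consistent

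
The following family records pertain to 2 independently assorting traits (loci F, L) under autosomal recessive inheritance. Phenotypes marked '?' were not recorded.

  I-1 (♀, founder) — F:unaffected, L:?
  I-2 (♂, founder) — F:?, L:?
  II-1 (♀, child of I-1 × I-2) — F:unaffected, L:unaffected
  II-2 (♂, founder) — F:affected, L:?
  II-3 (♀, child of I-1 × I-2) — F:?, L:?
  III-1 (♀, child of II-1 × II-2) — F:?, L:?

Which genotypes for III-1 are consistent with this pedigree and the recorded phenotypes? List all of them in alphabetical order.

III-1 ∈ {Ff LL, Ff Ll, Ff ll, ff LL, ff Ll, ff ll}

F/I-1 un ·: FF|Ff
F/I-2 ? ·: FF|Ff|ff
F/II-1 un I-1×I-2: FF|Ff
F/II-2 aff ·: ff
F/II-3 ? I-1×I-2: FF|Ff|ff
F/III-1 ? II-1×II-2: Ff|ff
⇒ F over [I-1,I-2,II-1,II-2,II-3,III-1]: 28 consistent
L/I-1 ? ·: LL|Ll|ll
L/I-2 ? ·: LL|Ll|ll
L/II-1 un I-1×I-2: LL|Ll
L/II-2 ? ·: LL|Ll|ll
L/II-3 ? I-1×I-2: LL|Ll|ll
L/III-1 ? II-1×II-2: LL|Ll|ll
⇒ L over [I-1,I-2,II-1,II-2,II-3,III-1]: 123 consistent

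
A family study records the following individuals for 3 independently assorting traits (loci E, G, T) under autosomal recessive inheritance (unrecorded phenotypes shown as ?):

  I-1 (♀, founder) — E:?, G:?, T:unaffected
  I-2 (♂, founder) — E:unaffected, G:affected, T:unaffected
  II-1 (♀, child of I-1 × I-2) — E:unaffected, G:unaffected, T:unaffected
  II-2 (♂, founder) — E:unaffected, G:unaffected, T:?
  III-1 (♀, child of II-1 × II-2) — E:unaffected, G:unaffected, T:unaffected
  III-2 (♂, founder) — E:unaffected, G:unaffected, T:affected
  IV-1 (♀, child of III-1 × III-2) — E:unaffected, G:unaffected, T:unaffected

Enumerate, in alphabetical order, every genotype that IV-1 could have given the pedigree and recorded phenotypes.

IV-1 ∈ {EE GG Tt, EE Gg Tt, Ee GG Tt, Ee Gg Tt}

E/I-1 ? ·: EE|Ee|ee
E/I-2 un ·: EE|Ee
E/II-1 un I-1×I-2: EE|Ee
E/II-2 un ·: EE|Ee
E/III-1 un II-1×II-2: EE|Ee
E/III-2 un ·: EE|Ee
E/IV-1 un III-1×III-2: EE|Ee
⇒ E over [I-1,I-2,II-1,II-2,III-1,III-2,IV-1]: 110 consistent
G/I-1 ? ·: GG|Gg
G/I-2 aff ·: gg
G/II-1 un I-1×I-2: Gg
G/II-2 un ·: GG|Gg
G/III-1 un II-1×II-2: GG|Gg
G/III-2 un ·: GG|Gg
G/IV-1 un III-1×III-2: GG|Gg
⇒ G over [I-1,I-2,II-1,II-2,III-1,III-2,IV-1]: 28 consistent
T/I-1 un ·: TT|Tt
T/I-2 un ·: TT|Tt
T/II-1 un I-1×I-2: TT|Tt
T/II-2 ? ·: TT|Tt|tt
T/III-1 un II-1×II-2: TT|Tt
T/III-2 aff ·: tt
T/IV-1 un III-1×III-2: Tt
⇒ T over [I-1,I-2,II-1,II-2,III-1,III-2,IV-1]: 31 consistent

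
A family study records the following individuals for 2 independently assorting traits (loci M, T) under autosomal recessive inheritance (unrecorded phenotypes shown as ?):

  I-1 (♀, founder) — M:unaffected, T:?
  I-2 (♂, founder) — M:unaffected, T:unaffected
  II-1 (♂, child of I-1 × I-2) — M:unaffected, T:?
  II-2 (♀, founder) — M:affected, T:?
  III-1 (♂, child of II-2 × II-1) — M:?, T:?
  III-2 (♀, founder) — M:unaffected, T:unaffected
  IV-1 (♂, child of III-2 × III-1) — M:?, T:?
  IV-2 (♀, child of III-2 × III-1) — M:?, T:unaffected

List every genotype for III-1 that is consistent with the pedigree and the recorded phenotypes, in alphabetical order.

III-1 ∈ {Mm TT, Mm Tt, Mm tt, mm TT, mm Tt, mm tt}

M/I-1 un ·: MM|Mm
M/I-2 un ·: MM|Mm
M/II-1 un I-1×I-2: MM|Mm
M/II-2 aff ·: mm
M/III-1 ? II-2×II-1: Mm|mm
M/III-2 un ·: MM|Mm
M/IV-1 ? III-2×III-1: MM|Mm|mm
M/IV-2 ? III-2×III-1: MM|Mm|mm
⇒ M over [I-1,I-2,II-1,II-2,III-1,III-2,IV-1,IV-2]: 106 consistent
T/I-1 ? ·: TT|Tt|tt
T/I-2 un ·: TT|Tt
T/II-1 ? I-1×I-2: TT|Tt|tt
T/II-2 ? ·: TT|Tt|tt
T/III-1 ? II-2×II-1: TT|Tt|tt
T/III-2 un ·: TT|Tt
T/IV-1 ? III-2×III-1: TT|Tt|tt
T/IV-2 un III-2×III-1: TT|Tt
⇒ T over [I-1,I-2,II-1,II-2,III-1,III-2,IV-1,IV-2]: 402 consistent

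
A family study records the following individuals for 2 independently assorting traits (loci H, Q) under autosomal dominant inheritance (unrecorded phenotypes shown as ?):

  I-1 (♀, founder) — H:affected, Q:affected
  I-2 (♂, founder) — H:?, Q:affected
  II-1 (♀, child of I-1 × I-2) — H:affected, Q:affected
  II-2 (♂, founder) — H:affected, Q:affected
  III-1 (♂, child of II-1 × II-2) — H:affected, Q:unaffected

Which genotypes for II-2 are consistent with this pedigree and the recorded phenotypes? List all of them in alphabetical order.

H/I-1 aff ·: Hh|HH
H/I-2 ? ·: hh|Hh|HH
H/II-1 aff I-1×I-2: Hh|HH
H/II-2 aff ·: Hh|HH
H/III-1 aff II-1×II-2: Hh|HH
⇒ H over [I-1,I-2,II-1,II-2,III-1]: 32 consistent
Q/I-1 aff ·: Qq|QQ
Q/I-2 aff ·: Qq|QQ
Q/II-1 aff I-1×I-2: Qq
Q/II-2 aff ·: Qq
Q/III-1 un II-1×II-2: qq
⇒ Q over [I-1,I-2,II-1,II-2,III-1]: 3 consistent

II-2 ∈ {HH Qq, Hh Qq}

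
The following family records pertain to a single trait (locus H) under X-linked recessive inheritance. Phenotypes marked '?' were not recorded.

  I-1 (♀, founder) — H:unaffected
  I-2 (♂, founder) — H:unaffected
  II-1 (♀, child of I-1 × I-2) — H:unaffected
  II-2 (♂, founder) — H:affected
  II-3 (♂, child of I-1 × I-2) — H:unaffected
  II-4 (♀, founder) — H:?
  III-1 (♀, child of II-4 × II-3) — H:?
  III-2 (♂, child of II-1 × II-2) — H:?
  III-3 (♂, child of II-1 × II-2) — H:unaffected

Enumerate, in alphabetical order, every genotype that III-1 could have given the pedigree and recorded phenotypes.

H/I-1 un ·: X^HX^H|X^HX^h
H/I-2 un ·: X^HY
H/II-1 un I-1×I-2: X^HX^H|X^HX^h
H/II-2 aff ·: X^hY
H/II-3 un I-1×I-2: X^HY
H/II-4 ? ·: X^HX^H|X^HX^h|X^hX^h
H/III-1 ? II-4×II-3: X^HX^H|X^HX^h
H/III-2 ? II-1×II-2: X^HY|X^hY
H/III-3 un II-1×II-2: X^HY
⇒ H over [I-1,I-2,II-1,II-2,II-3,II-4,III-1,III-2,III-3]: 16 consistent

III-1 ∈ {X^HX^H, X^HX^h}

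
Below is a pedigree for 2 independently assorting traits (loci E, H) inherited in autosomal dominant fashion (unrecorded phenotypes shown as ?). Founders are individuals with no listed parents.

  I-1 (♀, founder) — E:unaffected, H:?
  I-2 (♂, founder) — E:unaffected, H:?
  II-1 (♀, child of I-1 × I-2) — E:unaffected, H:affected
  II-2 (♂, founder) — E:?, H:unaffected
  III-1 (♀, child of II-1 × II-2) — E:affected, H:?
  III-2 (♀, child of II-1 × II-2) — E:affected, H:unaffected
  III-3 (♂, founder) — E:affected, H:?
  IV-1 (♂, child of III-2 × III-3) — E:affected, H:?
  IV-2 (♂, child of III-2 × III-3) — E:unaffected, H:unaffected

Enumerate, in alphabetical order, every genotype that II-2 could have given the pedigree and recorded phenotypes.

E/I-1 un ·: ee
E/I-2 un ·: ee
E/II-1 un I-1×I-2: ee
E/II-2 ? ·: Ee|EE
E/III-1 aff II-1×II-2: Ee
E/III-2 aff II-1×II-2: Ee
E/III-3 aff ·: Ee
E/IV-1 aff III-2×III-3: Ee|EE
E/IV-2 un III-2×III-3: ee
⇒ E over [I-1,I-2,II-1,II-2,III-1,III-2,III-3,IV-1,IV-2]: 4 consistent
H/I-1 ? ·: hh|Hh|HH
H/I-2 ? ·: hh|Hh|HH
H/II-1 aff I-1×I-2: Hh
H/II-2 un ·: hh
H/III-1 ? II-1×II-2: hh|Hh
H/III-2 un II-1×II-2: hh
H/III-3 ? ·: hh|Hh
H/IV-1 ? III-2×III-3: hh|Hh
H/IV-2 un III-2×III-3: hh
⇒ H over [I-1,I-2,II-1,II-2,III-1,III-2,III-3,IV-1,IV-2]: 42 consistent

II-2 ∈ {EE hh, Ee hh}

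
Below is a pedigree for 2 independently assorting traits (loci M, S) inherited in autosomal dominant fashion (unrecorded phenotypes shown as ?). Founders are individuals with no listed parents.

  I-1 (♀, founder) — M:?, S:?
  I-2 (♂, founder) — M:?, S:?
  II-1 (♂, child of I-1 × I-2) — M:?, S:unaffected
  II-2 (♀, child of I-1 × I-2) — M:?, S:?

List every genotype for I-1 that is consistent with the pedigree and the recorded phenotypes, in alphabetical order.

M/I-1 ? ·: mm|Mm|MM
M/I-2 ? ·: mm|Mm|MM
M/II-1 ? I-1×I-2: mm|Mm|MM
M/II-2 ? I-1×I-2: mm|Mm|MM
⇒ M over [I-1,I-2,II-1,II-2]: 29 consistent
S/I-1 ? ·: ss|Ss
S/I-2 ? ·: ss|Ss
S/II-1 un I-1×I-2: ss
S/II-2 ? I-1×I-2: ss|Ss|SS
⇒ S over [I-1,I-2,II-1,II-2]: 8 consistent

I-1 ∈ {MM Ss, MM ss, Mm Ss, Mm ss, mm Ss, mm ss}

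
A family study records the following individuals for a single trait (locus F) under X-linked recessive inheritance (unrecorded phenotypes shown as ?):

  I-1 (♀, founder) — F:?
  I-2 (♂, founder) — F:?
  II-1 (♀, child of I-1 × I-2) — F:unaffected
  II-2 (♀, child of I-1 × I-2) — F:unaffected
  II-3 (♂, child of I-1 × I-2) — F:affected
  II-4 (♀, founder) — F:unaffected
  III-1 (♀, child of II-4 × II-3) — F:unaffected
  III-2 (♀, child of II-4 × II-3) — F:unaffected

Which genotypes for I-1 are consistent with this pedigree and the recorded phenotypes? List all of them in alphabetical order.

F/I-1 ? ·: X^FX^f|X^fX^f
F/I-2 ? ·: X^FY|X^fY
F/II-1 un I-1×I-2: X^FX^F|X^FX^f
F/II-2 un I-1×I-2: X^FX^F|X^FX^f
F/II-3 aff I-1×I-2: X^fY
F/II-4 un ·: X^FX^F|X^FX^f
F/III-1 un II-4×II-3: X^FX^f
F/III-2 un II-4×II-3: X^FX^f
⇒ F over [I-1,I-2,II-1,II-2,II-3,II-4,III-1,III-2]: 12 consistent

I-1 ∈ {X^FX^f, X^fX^f}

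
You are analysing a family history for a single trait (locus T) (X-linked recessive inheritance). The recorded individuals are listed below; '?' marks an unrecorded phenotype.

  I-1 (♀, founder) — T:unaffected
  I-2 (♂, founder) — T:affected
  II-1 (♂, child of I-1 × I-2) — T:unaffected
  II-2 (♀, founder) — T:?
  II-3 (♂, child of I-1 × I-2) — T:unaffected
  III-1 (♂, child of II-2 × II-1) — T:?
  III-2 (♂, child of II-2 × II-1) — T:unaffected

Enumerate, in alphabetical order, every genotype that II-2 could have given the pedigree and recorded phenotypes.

T/I-1 un ·: X^TX^T|X^TX^t
T/I-2 aff ·: X^tY
T/II-1 un I-1×I-2: X^TY
T/II-2 ? ·: X^TX^T|X^TX^t
T/II-3 un I-1×I-2: X^TY
T/III-1 ? II-2×II-1: X^TY|X^tY
T/III-2 un II-2×II-1: X^TY
⇒ T over [I-1,I-2,II-1,II-2,II-3,III-1,III-2]: 6 consistent

II-2 ∈ {X^TX^T, X^TX^t}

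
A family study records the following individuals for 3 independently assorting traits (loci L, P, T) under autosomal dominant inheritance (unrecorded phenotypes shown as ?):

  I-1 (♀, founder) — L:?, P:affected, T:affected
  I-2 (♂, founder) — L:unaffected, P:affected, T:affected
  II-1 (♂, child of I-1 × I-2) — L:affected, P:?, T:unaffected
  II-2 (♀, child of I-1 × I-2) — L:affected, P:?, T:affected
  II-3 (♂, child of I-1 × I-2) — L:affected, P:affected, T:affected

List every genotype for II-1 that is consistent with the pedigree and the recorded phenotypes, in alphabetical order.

II-1 ∈ {Ll PP tt, Ll Pp tt, Ll pp tt}

L/I-1 ? ·: Ll|LL
L/I-2 un ·: ll
L/II-1 aff I-1×I-2: Ll
L/II-2 aff I-1×I-2: Ll
L/II-3 aff I-1×I-2: Ll
⇒ L over [I-1,I-2,II-1,II-2,II-3]: 2 consistent
P/I-1 aff ·: Pp|PP
P/I-2 aff ·: Pp|PP
P/II-1 ? I-1×I-2: pp|Pp|PP
P/II-2 ? I-1×I-2: pp|Pp|PP
P/II-3 aff I-1×I-2: Pp|PP
⇒ P over [I-1,I-2,II-1,II-2,II-3]: 35 consistent
T/I-1 aff ·: Tt
T/I-2 aff ·: Tt
T/II-1 un I-1×I-2: tt
T/II-2 aff I-1×I-2: Tt|TT
T/II-3 aff I-1×I-2: Tt|TT
⇒ T over [I-1,I-2,II-1,II-2,II-3]: 4 consistent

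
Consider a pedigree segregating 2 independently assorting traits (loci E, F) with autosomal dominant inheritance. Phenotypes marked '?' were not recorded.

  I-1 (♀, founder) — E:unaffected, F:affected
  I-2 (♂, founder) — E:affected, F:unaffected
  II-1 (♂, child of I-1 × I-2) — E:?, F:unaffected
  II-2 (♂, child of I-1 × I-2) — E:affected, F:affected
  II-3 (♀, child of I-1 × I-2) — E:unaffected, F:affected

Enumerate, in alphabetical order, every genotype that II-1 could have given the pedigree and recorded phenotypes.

E/I-1 un ·: ee
E/I-2 aff ·: Ee
E/II-1 ? I-1×I-2: ee|Ee
E/II-2 aff I-1×I-2: Ee
E/II-3 un I-1×I-2: ee
⇒ E over [I-1,I-2,II-1,II-2,II-3]: 2 consistent
F/I-1 aff ·: Ff
F/I-2 un ·: ff
F/II-1 un I-1×I-2: ff
F/II-2 aff I-1×I-2: Ff
F/II-3 aff I-1×I-2: Ff
⇒ F over [I-1,I-2,II-1,II-2,II-3]: 1 consistent

II-1 ∈ {Ee ff, ee ff}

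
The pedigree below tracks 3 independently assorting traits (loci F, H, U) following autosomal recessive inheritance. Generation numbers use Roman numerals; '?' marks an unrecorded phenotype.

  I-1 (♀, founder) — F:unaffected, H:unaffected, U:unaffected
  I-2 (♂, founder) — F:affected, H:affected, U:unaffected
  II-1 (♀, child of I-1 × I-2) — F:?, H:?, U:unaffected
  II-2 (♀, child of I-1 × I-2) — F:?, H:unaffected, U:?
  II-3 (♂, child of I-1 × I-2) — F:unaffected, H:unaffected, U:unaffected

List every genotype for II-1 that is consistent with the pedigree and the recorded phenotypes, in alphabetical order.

F/I-1 un ·: FF|Ff
F/I-2 aff ·: ff
F/II-1 ? I-1×I-2: Ff|ff
F/II-2 ? I-1×I-2: Ff|ff
F/II-3 un I-1×I-2: Ff
⇒ F over [I-1,I-2,II-1,II-2,II-3]: 5 consistent
H/I-1 un ·: HH|Hh
H/I-2 aff ·: hh
H/II-1 ? I-1×I-2: Hh|hh
H/II-2 un I-1×I-2: Hh
H/II-3 un I-1×I-2: Hh
⇒ H over [I-1,I-2,II-1,II-2,II-3]: 3 consistent
U/I-1 un ·: UU|Uu
U/I-2 un ·: UU|Uu
U/II-1 un I-1×I-2: UU|Uu
U/II-2 ? I-1×I-2: UU|Uu|uu
U/II-3 un I-1×I-2: UU|Uu
⇒ U over [I-1,I-2,II-1,II-2,II-3]: 29 consistent

II-1 ∈ {Ff Hh UU, Ff Hh Uu, Ff hh UU, Ff hh Uu, ff Hh UU, ff Hh Uu, ff hh UU, ff hh Uu}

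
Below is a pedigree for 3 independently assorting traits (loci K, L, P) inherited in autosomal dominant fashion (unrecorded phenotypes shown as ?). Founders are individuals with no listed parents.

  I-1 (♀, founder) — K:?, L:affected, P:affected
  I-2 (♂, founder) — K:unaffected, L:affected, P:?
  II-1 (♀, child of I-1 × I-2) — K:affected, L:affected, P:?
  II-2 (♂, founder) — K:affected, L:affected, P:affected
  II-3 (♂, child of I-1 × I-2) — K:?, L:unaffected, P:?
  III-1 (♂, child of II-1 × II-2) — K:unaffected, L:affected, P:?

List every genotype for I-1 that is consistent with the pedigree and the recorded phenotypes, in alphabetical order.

I-1 ∈ {KK Ll PP, KK Ll Pp, Kk Ll PP, Kk Ll Pp}

K/I-1 ? ·: Kk|KK
K/I-2 un ·: kk
K/II-1 aff I-1×I-2: Kk
K/II-2 aff ·: Kk
K/II-3 ? I-1×I-2: kk|Kk
K/III-1 un II-1×II-2: kk
⇒ K over [I-1,I-2,II-1,II-2,II-3,III-1]: 3 consistent
L/I-1 aff ·: Ll
L/I-2 aff ·: Ll
L/II-1 aff I-1×I-2: Ll|LL
L/II-2 aff ·: Ll|LL
L/II-3 un I-1×I-2: ll
L/III-1 aff II-1×II-2: Ll|LL
⇒ L over [I-1,I-2,II-1,II-2,II-3,III-1]: 7 consistent
P/I-1 aff ·: Pp|PP
P/I-2 ? ·: pp|Pp|PP
P/II-1 ? I-1×I-2: pp|Pp|PP
P/II-2 aff ·: Pp|PP
P/II-3 ? I-1×I-2: pp|Pp|PP
P/III-1 ? II-1×II-2: pp|Pp|PP
⇒ P over [I-1,I-2,II-1,II-2,II-3,III-1]: 89 consistent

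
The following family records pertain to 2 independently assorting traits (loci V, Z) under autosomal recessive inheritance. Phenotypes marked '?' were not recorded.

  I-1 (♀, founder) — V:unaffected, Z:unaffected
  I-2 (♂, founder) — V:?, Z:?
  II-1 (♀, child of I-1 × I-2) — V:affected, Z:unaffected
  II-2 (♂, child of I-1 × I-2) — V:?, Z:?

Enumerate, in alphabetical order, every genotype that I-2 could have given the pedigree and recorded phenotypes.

I-2 ∈ {Vv ZZ, Vv Zz, Vv zz, vv ZZ, vv Zz, vv zz}

V/I-1 un ·: Vv
V/I-2 ? ·: Vv|vv
V/II-1 aff I-1×I-2: vv
V/II-2 ? I-1×I-2: VV|Vv|vv
⇒ V over [I-1,I-2,II-1,II-2]: 5 consistent
Z/I-1 un ·: ZZ|Zz
Z/I-2 ? ·: ZZ|Zz|zz
Z/II-1 un I-1×I-2: ZZ|Zz
Z/II-2 ? I-1×I-2: ZZ|Zz|zz
⇒ Z over [I-1,I-2,II-1,II-2]: 18 consistent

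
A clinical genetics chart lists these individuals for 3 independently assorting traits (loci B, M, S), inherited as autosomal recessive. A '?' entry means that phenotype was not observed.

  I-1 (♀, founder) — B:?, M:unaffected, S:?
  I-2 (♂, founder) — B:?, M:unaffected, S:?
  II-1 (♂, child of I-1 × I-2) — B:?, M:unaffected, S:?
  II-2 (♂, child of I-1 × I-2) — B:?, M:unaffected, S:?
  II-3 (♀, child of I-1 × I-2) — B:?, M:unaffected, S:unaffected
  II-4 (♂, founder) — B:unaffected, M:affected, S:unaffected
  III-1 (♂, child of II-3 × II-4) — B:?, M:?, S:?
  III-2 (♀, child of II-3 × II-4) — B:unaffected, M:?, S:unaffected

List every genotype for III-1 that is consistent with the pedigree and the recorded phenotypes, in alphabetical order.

B/I-1 ? ·: BB|Bb|bb
B/I-2 ? ·: BB|Bb|bb
B/II-1 ? I-1×I-2: BB|Bb|bb
B/II-2 ? I-1×I-2: BB|Bb|bb
B/II-3 ? I-1×I-2: BB|Bb|bb
B/II-4 un ·: BB|Bb
B/III-1 ? II-3×II-4: BB|Bb|bb
B/III-2 un II-3×II-4: BB|Bb
⇒ B over [I-1,I-2,II-1,II-2,II-3,II-4,III-1,III-2]: 414 consistent
M/I-1 un ·: MM|Mm
M/I-2 un ·: MM|Mm
M/II-1 un I-1×I-2: MM|Mm
M/II-2 un I-1×I-2: MM|Mm
M/II-3 un I-1×I-2: MM|Mm
M/II-4 aff ·: mm
M/III-1 ? II-3×II-4: Mm|mm
M/III-2 ? II-3×II-4: Mm|mm
⇒ M over [I-1,I-2,II-1,II-2,II-3,II-4,III-1,III-2]: 61 consistent
S/I-1 ? ·: SS|Ss|ss
S/I-2 ? ·: SS|Ss|ss
S/II-1 ? I-1×I-2: SS|Ss|ss
S/II-2 ? I-1×I-2: SS|Ss|ss
S/II-3 un I-1×I-2: SS|Ss
S/II-4 un ·: SS|Ss
S/III-1 ? II-3×II-4: SS|Ss|ss
S/III-2 un II-3×II-4: SS|Ss
⇒ S over [I-1,I-2,II-1,II-2,II-3,II-4,III-1,III-2]: 360 consistent

III-1 ∈ {BB Mm SS, BB Mm Ss, BB Mm ss, BB mm SS, BB mm Ss, BB mm ss, Bb Mm SS, Bb Mm Ss, Bb Mm ss, Bb mm SS, Bb mm Ss, Bb mm ss, bb Mm SS, bb Mm Ss, bb Mm ss, bb mm SS, bb mm Ss, bb mm ss}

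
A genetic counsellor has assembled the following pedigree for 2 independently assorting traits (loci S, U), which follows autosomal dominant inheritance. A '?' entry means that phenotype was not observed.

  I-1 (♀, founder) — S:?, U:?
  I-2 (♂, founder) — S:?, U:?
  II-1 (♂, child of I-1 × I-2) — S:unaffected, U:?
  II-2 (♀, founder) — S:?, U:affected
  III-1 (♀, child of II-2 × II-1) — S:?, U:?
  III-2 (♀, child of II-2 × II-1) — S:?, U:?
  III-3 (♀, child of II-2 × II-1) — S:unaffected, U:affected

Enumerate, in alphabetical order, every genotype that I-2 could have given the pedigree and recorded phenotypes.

S/I-1 ? ·: ss|Ss
S/I-2 ? ·: ss|Ss
S/II-1 un I-1×I-2: ss
S/II-2 ? ·: ss|Ss
S/III-1 ? II-2×II-1: ss|Ss
S/III-2 ? II-2×II-1: ss|Ss
S/III-3 un II-2×II-1: ss
⇒ S over [I-1,I-2,II-1,II-2,III-1,III-2,III-3]: 20 consistent
U/I-1 ? ·: uu|Uu|UU
U/I-2 ? ·: uu|Uu|UU
U/II-1 ? I-1×I-2: uu|Uu|UU
U/II-2 aff ·: Uu|UU
U/III-1 ? II-2×II-1: uu|Uu|UU
U/III-2 ? II-2×II-1: uu|Uu|UU
U/III-3 aff II-2×II-1: Uu|UU
⇒ U over [I-1,I-2,II-1,II-2,III-1,III-2,III-3]: 238 consistent

I-2 ∈ {Ss UU, Ss Uu, Ss uu, ss UU, ss Uu, ss uu}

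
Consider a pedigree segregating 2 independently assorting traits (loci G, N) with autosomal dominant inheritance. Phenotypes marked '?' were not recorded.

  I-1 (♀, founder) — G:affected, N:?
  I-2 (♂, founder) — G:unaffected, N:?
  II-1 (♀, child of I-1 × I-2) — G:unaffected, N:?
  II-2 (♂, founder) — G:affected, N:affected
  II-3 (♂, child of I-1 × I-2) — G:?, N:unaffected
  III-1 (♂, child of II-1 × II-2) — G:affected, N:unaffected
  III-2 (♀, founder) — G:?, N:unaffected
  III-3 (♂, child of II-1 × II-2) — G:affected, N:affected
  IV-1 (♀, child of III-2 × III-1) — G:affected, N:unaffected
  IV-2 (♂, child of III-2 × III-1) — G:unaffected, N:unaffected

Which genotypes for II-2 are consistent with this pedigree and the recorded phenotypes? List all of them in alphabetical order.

II-2 ∈ {GG Nn, Gg Nn}

G/I-1 aff ·: Gg
G/I-2 un ·: gg
G/II-1 un I-1×I-2: gg
G/II-2 aff ·: Gg|GG
G/II-3 ? I-1×I-2: gg|Gg
G/III-1 aff II-1×II-2: Gg
G/III-2 ? ·: gg|Gg
G/III-3 aff II-1×II-2: Gg
G/IV-1 aff III-2×III-1: Gg|GG
G/IV-2 un III-2×III-1: gg
⇒ G over [I-1,I-2,II-1,II-2,II-3,III-1,III-2,III-3,IV-1,IV-2]: 12 consistent
N/I-1 ? ·: nn|Nn
N/I-2 ? ·: nn|Nn
N/II-1 ? I-1×I-2: nn|Nn
N/II-2 aff ·: Nn
N/II-3 un I-1×I-2: nn
N/III-1 un II-1×II-2: nn
N/III-2 un ·: nn
N/III-3 aff II-1×II-2: Nn|NN
N/IV-1 un III-2×III-1: nn
N/IV-2 un III-2×III-1: nn
⇒ N over [I-1,I-2,II-1,II-2,II-3,III-1,III-2,III-3,IV-1,IV-2]: 10 consistent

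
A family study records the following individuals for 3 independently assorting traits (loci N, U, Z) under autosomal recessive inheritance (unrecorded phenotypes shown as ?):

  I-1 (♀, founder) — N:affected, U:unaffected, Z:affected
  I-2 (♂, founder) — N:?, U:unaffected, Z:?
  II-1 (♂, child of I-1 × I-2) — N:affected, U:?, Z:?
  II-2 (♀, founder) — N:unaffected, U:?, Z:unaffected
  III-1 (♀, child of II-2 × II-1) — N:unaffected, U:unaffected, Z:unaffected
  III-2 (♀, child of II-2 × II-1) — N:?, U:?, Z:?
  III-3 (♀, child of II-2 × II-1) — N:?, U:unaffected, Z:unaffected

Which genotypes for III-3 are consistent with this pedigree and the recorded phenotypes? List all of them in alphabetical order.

N/I-1 aff ·: nn
N/I-2 ? ·: Nn|nn
N/II-1 aff I-1×I-2: nn
N/II-2 un ·: NN|Nn
N/III-1 un II-2×II-1: Nn
N/III-2 ? II-2×II-1: Nn|nn
N/III-3 ? II-2×II-1: Nn|nn
⇒ N over [I-1,I-2,II-1,II-2,III-1,III-2,III-3]: 10 consistent
U/I-1 un ·: UU|Uu
U/I-2 un ·: UU|Uu
U/II-1 ? I-1×I-2: UU|Uu|uu
U/II-2 ? ·: UU|Uu|uu
U/III-1 un II-2×II-1: UU|Uu
U/III-2 ? II-2×II-1: UU|Uu|uu
U/III-3 un II-2×II-1: UU|Uu
⇒ U over [I-1,I-2,II-1,II-2,III-1,III-2,III-3]: 109 consistent
Z/I-1 aff ·: zz
Z/I-2 ? ·: ZZ|Zz|zz
Z/II-1 ? I-1×I-2: Zz|zz
Z/II-2 un ·: ZZ|Zz
Z/III-1 un II-2×II-1: ZZ|Zz
Z/III-2 ? II-2×II-1: ZZ|Zz|zz
Z/III-3 un II-2×II-1: ZZ|Zz
⇒ Z over [I-1,I-2,II-1,II-2,III-1,III-2,III-3]: 46 consistent

III-3 ∈ {Nn UU ZZ, Nn UU Zz, Nn Uu ZZ, Nn Uu Zz, nn UU ZZ, nn UU Zz, nn Uu ZZ, nn Uu Zz}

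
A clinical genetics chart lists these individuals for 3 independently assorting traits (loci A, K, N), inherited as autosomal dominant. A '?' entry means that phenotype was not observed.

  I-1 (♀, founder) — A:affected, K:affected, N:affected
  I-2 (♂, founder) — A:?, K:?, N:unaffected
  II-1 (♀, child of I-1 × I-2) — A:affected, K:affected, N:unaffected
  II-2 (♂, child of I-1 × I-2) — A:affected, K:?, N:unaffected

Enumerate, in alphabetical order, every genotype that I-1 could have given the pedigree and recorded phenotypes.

A/I-1 aff ·: Aa|AA
A/I-2 ? ·: aa|Aa|AA
A/II-1 aff I-1×I-2: Aa|AA
A/II-2 aff I-1×I-2: Aa|AA
⇒ A over [I-1,I-2,II-1,II-2]: 15 consistent
K/I-1 aff ·: Kk|KK
K/I-2 ? ·: kk|Kk|KK
K/II-1 aff I-1×I-2: Kk|KK
K/II-2 ? I-1×I-2: kk|Kk|KK
⇒ K over [I-1,I-2,II-1,II-2]: 18 consistent
N/I-1 aff ·: Nn
N/I-2 un ·: nn
N/II-1 un I-1×I-2: nn
N/II-2 un I-1×I-2: nn
⇒ N over [I-1,I-2,II-1,II-2]: 1 consistent

I-1 ∈ {AA KK Nn, AA Kk Nn, Aa KK Nn, Aa Kk Nn}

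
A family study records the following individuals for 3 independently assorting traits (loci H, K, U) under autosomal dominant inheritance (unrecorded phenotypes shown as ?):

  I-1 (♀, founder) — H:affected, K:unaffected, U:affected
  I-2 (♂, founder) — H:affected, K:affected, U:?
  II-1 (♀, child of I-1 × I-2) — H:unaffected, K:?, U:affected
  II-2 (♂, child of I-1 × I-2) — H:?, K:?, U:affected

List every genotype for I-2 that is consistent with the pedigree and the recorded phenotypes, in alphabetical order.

H/I-1 aff ·: Hh
H/I-2 aff ·: Hh
H/II-1 un I-1×I-2: hh
H/II-2 ? I-1×I-2: hh|Hh|HH
⇒ H over [I-1,I-2,II-1,II-2]: 3 consistent
K/I-1 un ·: kk
K/I-2 aff ·: Kk|KK
K/II-1 ? I-1×I-2: kk|Kk
K/II-2 ? I-1×I-2: kk|Kk
⇒ K over [I-1,I-2,II-1,II-2]: 5 consistent
U/I-1 aff ·: Uu|UU
U/I-2 ? ·: uu|Uu|UU
U/II-1 aff I-1×I-2: Uu|UU
U/II-2 aff I-1×I-2: Uu|UU
⇒ U over [I-1,I-2,II-1,II-2]: 15 consistent

I-2 ∈ {Hh KK UU, Hh KK Uu, Hh KK uu, Hh Kk UU, Hh Kk Uu, Hh Kk uu}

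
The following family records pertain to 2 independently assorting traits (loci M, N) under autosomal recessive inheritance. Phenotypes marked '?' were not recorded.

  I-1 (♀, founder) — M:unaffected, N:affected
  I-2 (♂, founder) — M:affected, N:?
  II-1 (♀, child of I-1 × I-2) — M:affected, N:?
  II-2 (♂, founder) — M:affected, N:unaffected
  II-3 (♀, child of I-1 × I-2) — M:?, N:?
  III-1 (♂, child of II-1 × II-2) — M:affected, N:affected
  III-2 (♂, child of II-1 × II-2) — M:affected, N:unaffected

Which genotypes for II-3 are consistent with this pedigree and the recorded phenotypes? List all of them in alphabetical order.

II-3 ∈ {Mm Nn, Mm nn, mm Nn, mm nn}

M/I-1 un ·: Mm
M/I-2 aff ·: mm
M/II-1 aff I-1×I-2: mm
M/II-2 aff ·: mm
M/II-3 ? I-1×I-2: Mm|mm
M/III-1 aff II-1×II-2: mm
M/III-2 aff II-1×II-2: mm
⇒ M over [I-1,I-2,II-1,II-2,II-3,III-1,III-2]: 2 consistent
N/I-1 aff ·: nn
N/I-2 ? ·: NN|Nn|nn
N/II-1 ? I-1×I-2: Nn|nn
N/II-2 un ·: Nn
N/II-3 ? I-1×I-2: Nn|nn
N/III-1 aff II-1×II-2: nn
N/III-2 un II-1×II-2: NN|Nn
⇒ N over [I-1,I-2,II-1,II-2,II-3,III-1,III-2]: 9 consistent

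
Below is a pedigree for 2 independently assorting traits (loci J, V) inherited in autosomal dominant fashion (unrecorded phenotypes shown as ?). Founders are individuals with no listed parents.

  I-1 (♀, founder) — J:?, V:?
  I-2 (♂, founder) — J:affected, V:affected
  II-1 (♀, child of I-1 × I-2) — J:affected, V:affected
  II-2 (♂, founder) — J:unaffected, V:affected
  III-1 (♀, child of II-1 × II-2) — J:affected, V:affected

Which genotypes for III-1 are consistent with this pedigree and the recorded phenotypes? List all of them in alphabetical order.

III-1 ∈ {Jj VV, Jj Vv}

J/I-1 ? ·: jj|Jj|JJ
J/I-2 aff ·: Jj|JJ
J/II-1 aff I-1×I-2: Jj|JJ
J/II-2 un ·: jj
J/III-1 aff II-1×II-2: Jj
⇒ J over [I-1,I-2,II-1,II-2,III-1]: 9 consistent
V/I-1 ? ·: vv|Vv|VV
V/I-2 aff ·: Vv|VV
V/II-1 aff I-1×I-2: Vv|VV
V/II-2 aff ·: Vv|VV
V/III-1 aff II-1×II-2: Vv|VV
⇒ V over [I-1,I-2,II-1,II-2,III-1]: 32 consistent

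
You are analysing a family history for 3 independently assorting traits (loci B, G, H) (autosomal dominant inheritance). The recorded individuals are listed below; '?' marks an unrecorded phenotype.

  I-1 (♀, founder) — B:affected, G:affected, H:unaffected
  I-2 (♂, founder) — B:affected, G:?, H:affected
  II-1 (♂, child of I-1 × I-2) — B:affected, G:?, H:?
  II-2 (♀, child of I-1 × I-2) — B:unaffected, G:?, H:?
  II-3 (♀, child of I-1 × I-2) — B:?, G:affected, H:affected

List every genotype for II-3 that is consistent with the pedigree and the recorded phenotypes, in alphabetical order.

B/I-1 aff ·: Bb
B/I-2 aff ·: Bb
B/II-1 aff I-1×I-2: Bb|BB
B/II-2 un I-1×I-2: bb
B/II-3 ? I-1×I-2: bb|Bb|BB
⇒ B over [I-1,I-2,II-1,II-2,II-3]: 6 consistent
G/I-1 aff ·: Gg|GG
G/I-2 ? ·: gg|Gg|GG
G/II-1 ? I-1×I-2: gg|Gg|GG
G/II-2 ? I-1×I-2: gg|Gg|GG
G/II-3 aff I-1×I-2: Gg|GG
⇒ G over [I-1,I-2,II-1,II-2,II-3]: 40 consistent
H/I-1 un ·: hh
H/I-2 aff ·: Hh|HH
H/II-1 ? I-1×I-2: hh|Hh
H/II-2 ? I-1×I-2: hh|Hh
H/II-3 aff I-1×I-2: Hh
⇒ H over [I-1,I-2,II-1,II-2,II-3]: 5 consistent

II-3 ∈ {BB GG Hh, BB Gg Hh, Bb GG Hh, Bb Gg Hh, bb GG Hh, bb Gg Hh}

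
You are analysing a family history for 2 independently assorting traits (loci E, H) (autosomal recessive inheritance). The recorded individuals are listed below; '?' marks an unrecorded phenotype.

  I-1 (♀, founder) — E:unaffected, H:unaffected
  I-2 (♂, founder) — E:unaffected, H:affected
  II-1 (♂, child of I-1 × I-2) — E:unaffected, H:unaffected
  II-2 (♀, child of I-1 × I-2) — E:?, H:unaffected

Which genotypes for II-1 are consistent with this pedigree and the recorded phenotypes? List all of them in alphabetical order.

II-1 ∈ {EE Hh, Ee Hh}

E/I-1 un ·: EE|Ee
E/I-2 un ·: EE|Ee
E/II-1 un I-1×I-2: EE|Ee
E/II-2 ? I-1×I-2: EE|Ee|ee
⇒ E over [I-1,I-2,II-1,II-2]: 15 consistent
H/I-1 un ·: HH|Hh
H/I-2 aff ·: hh
H/II-1 un I-1×I-2: Hh
H/II-2 un I-1×I-2: Hh
⇒ H over [I-1,I-2,II-1,II-2]: 2 consistent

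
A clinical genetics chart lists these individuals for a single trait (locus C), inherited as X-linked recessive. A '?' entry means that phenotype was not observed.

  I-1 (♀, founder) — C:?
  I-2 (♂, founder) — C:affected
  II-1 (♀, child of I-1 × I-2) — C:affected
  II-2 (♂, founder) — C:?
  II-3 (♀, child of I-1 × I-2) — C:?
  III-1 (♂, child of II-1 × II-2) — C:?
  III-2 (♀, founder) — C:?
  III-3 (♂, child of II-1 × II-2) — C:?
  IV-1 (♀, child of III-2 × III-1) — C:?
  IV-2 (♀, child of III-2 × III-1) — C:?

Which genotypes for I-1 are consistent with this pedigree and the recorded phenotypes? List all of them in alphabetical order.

I-1 ∈ {X^CX^c, X^cX^c}

C/I-1 ? ·: X^CX^c|X^cX^c
C/I-2 aff ·: X^cY
C/II-1 aff I-1×I-2: X^cX^c
C/II-2 ? ·: X^CY|X^cY
C/II-3 ? I-1×I-2: X^CX^c|X^cX^c
C/III-1 ? II-1×II-2: X^cY
C/III-2 ? ·: X^CX^C|X^CX^c|X^cX^c
C/III-3 ? II-1×II-2: X^cY
C/IV-1 ? III-2×III-1: X^CX^c|X^cX^c
C/IV-2 ? III-2×III-1: X^CX^c|X^cX^c
⇒ C over [I-1,I-2,II-1,II-2,II-3,III-1,III-2,III-3,IV-1,IV-2]: 36 consistent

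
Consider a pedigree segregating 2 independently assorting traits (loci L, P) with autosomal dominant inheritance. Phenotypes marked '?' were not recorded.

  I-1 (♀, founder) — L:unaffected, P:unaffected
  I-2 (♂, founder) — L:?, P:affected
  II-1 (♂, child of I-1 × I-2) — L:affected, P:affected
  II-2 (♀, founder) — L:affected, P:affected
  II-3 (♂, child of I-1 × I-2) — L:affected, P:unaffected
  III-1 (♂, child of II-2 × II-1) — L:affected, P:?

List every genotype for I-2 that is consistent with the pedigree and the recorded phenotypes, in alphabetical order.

L/I-1 un ·: ll
L/I-2 ? ·: Ll|LL
L/II-1 aff I-1×I-2: Ll
L/II-2 aff ·: Ll|LL
L/II-3 aff I-1×I-2: Ll
L/III-1 aff II-2×II-1: Ll|LL
⇒ L over [I-1,I-2,II-1,II-2,II-3,III-1]: 8 consistent
P/I-1 un ·: pp
P/I-2 aff ·: Pp
P/II-1 aff I-1×I-2: Pp
P/II-2 aff ·: Pp|PP
P/II-3 un I-1×I-2: pp
P/III-1 ? II-2×II-1: pp|Pp|PP
⇒ P over [I-1,I-2,II-1,II-2,II-3,III-1]: 5 consistent

I-2 ∈ {LL Pp, Ll Pp}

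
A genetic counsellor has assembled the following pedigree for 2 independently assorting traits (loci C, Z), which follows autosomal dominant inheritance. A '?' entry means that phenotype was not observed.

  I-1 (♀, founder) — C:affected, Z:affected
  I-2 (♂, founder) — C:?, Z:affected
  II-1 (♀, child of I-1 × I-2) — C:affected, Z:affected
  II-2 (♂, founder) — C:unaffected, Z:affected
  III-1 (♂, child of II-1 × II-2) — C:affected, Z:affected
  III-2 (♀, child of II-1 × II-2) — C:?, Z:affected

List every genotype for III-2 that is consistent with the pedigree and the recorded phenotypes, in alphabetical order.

C/I-1 aff ·: Cc|CC
C/I-2 ? ·: cc|Cc|CC
C/II-1 aff I-1×I-2: Cc|CC
C/II-2 un ·: cc
C/III-1 aff II-1×II-2: Cc
C/III-2 ? II-1×II-2: cc|Cc
⇒ C over [I-1,I-2,II-1,II-2,III-1,III-2]: 14 consistent
Z/I-1 aff ·: Zz|ZZ
Z/I-2 aff ·: Zz|ZZ
Z/II-1 aff I-1×I-2: Zz|ZZ
Z/II-2 aff ·: Zz|ZZ
Z/III-1 aff II-1×II-2: Zz|ZZ
Z/III-2 aff II-1×II-2: Zz|ZZ
⇒ Z over [I-1,I-2,II-1,II-2,III-1,III-2]: 44 consistent

III-2 ∈ {Cc ZZ, Cc Zz, cc ZZ, cc Zz}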